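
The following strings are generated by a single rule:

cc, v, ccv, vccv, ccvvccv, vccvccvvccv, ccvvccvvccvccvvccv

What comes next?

vccvccvvccvccvvccvvccvccvvccv

This is a Fibonacci-style word recurrence s(k) = s(k−2)·s(k−1): e.g. cc·v = ccv.
So term 8 is vccvccvvccv·ccvvccvvccvccvvccv.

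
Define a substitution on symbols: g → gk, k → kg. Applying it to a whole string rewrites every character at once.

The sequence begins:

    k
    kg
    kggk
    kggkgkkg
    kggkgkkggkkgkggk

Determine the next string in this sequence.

Replace each of the 16 characters of kggkgkkggkkgkggk in place — kg gk gk kg gk kg kg gk gk kg kg gk kg gk gk kg — and concatenate.

kggkgkkggkkgkggkgkkgkggkkggkgkkg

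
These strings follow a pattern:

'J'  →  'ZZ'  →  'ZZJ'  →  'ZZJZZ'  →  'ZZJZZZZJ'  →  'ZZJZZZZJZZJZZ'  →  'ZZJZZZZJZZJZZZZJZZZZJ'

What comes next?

From term 3 onward, concatenate the last term with the second-to-last: ZZ·J = ZZJ, ZZJ·ZZ = ZZJZZ, …
Continuing: ZZJZZZZJZZJZZZZJZZZZJ · ZZJZZZZJZZJZZ gives term 8.

ZZJZZZZJZZJZZZZJZZZZJZZJZZZZJZZJZZ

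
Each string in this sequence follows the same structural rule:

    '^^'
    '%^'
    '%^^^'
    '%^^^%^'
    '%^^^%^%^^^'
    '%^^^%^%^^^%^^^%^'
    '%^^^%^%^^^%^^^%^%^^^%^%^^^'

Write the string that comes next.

Each term (from the third on) is the previous term followed by the one before it: term 3 = %^·^^ = %^^^.
Continuing: %^^^%^%^^^%^^^%^%^^^%^%^^^ · %^^^%^%^^^%^^^%^ gives term 8.

%^^^%^%^^^%^^^%^%^^^%^%^^^%^^^%^%^^^%^^^%^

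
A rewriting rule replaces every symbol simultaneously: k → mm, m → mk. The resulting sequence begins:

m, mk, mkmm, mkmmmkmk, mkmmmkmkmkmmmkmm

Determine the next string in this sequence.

Applying the rule to each of the 16 symbols of mkmmmkmkmkmmmkmm gives the pieces mk mm mk mk mk mm mk mm mk mm mk mk mk mm mk mk, which concatenate to the answer.

mkmmmkmkmkmmmkmmmkmmmkmkmkmmmkmk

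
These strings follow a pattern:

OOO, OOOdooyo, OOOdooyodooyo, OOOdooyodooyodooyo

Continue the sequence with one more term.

Each term is the previous one with dooyo appended.
One more step from OOOdooyodooyodooyo gives the answer.

OOOdooyodooyodooyodooyo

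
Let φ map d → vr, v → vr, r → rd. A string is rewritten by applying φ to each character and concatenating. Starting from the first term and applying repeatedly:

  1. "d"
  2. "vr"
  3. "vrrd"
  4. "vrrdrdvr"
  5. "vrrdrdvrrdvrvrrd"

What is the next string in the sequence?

vrrdrdvrrdvrvrrdrdvrvrrdvrrdrdvr

φ(vrrdrdvrrdvrvrrd) expands symbol-by-symbol to vr rd rd vr rd vr vr rd rd vr vr rd vr rd rd vr; joining the 16 pieces gives the next term.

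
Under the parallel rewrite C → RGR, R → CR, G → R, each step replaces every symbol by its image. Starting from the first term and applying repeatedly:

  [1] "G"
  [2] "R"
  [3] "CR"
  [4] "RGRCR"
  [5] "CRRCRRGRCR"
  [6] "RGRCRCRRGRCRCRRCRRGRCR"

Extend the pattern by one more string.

Rewriting the 22 symbols of RGRCRCRRGRCRCRRCRRGRCR one by one yields CR R CR RGR CR RGR CR CR R CR RGR CR RGR CR CR RGR CR CR R CR RGR CR; concatenated:

CRRCRRGRCRRGRCRCRRCRRGRCRRGRCRCRRGRCRCRRCRRGRCR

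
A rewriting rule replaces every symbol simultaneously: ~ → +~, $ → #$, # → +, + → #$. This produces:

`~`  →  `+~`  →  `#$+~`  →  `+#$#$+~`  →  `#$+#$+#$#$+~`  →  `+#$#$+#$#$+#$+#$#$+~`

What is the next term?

Rewriting the 20 symbols of +#$#$+#$#$+#$+#$#$+~ one by one yields #$ + #$ + #$ #$ + #$ + #$ #$ + #$ #$ + #$ + #$ #$ +~; concatenated:

#$+#$+#$#$+#$+#$#$+#$#$+#$+#$#$+~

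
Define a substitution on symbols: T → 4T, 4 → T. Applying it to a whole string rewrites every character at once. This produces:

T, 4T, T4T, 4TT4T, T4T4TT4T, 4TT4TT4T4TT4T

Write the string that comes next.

T4T4TT4T4TT4TT4T4TT4T

φ(4TT4TT4T4TT4T) expands symbol-by-symbol to T 4T 4T T 4T 4T T 4T T 4T 4T T 4T; joining the 13 pieces gives the next term.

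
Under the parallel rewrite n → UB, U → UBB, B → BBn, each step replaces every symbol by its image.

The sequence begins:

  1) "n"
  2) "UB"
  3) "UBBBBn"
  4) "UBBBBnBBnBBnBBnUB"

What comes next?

UBBBBnBBnBBnBBnUBBBnBBnUBBBnBBnUBBBnBBnUBUBBBBn

φ(UBBBBnBBnBBnBBnUB) expands symbol-by-symbol to UBB BBn BBn BBn BBn UB BBn BBn UB BBn BBn UB BBn BBn UB UBB BBn; joining the 17 pieces gives the next term.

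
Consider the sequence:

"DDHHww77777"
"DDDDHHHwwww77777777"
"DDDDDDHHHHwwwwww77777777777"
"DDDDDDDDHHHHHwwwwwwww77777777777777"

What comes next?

DDDDDDDDDDHHHHHHwwwwwwwwww77777777777777777

The n-th term is 2n D's then n+1 H's then 2n w's then 3n+2 7's (n = 1, 2, …).
Setting n = 5 gives 10, 6, 10, 17 characters in each block.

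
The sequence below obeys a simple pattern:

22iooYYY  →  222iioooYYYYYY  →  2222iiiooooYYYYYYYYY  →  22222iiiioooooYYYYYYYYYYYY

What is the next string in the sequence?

The n-th term is n+1 2's then n i's then n+1 o's then 3n Y's (n = 1, 2, …).
At n = 5 the blocks have lengths 6, 5, 6, 15.

222222iiiiiooooooYYYYYYYYYYYYYYY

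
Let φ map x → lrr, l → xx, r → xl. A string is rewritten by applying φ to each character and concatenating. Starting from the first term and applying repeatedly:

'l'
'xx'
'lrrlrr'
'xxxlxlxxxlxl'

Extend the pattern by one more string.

Rewriting each symbol of xxxlxlxxxlxl: x→lrr, x→lrr, x→lrr, l→xx, x→lrr, l→xx, x→lrr, x→lrr, x→lrr, l→xx, x→lrr, l→xx, which concatenates to lrr lrr lrr xx lrr xx lrr lrr lrr xx lrr xx.

lrrlrrlrrxxlrrxxlrrlrrlrrxxlrrxx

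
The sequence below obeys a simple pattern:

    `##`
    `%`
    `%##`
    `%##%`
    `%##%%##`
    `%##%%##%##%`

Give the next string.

%##%%##%##%%##%%##

From term 3 onward, concatenate the last term with the second-to-last: %·## = %##, %##·% = %##%, …
Continuing: %##%%##%##% · %##%%## gives term 7.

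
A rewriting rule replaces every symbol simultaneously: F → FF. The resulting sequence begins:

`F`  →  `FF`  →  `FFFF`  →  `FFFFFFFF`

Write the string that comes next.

Expanding FFFFFFFF: F→FF, F→FF, F→FF, F→FF, F→FF, F→FF, F→FF, F→FF. Concatenated: FF FF FF FF FF FF FF FF.

FFFFFFFFFFFFFFFF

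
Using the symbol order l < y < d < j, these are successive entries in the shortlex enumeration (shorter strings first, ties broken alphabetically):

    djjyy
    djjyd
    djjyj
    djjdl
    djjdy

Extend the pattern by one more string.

Treat djjdy as a base-4 numeral over the given alphabet and add one, carrying through any trailing j's.

djjdd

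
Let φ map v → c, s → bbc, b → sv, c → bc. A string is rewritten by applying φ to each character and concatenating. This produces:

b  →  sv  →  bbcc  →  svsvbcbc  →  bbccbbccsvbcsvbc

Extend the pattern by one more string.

Rewriting the 16 symbols of bbccbbccsvbcsvbc one by one yields sv sv bc bc sv sv bc bc bbc c sv bc bbc c sv bc; concatenated:

svsvbcbcsvsvbcbcbbccsvbcbbccsvbc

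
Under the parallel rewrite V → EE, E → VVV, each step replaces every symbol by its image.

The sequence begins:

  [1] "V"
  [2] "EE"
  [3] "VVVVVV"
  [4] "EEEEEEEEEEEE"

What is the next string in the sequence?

VVVVVVVVVVVVVVVVVVVVVVVVVVVVVVVVVVVV

Apply φ to EEEEEEEEEEEE symbol by symbol: E→VVV, E→VVV, E→VVV, E→VVV, E→VVV, E→VVV, E→VVV, E→VVV, E→VVV, E→VVV, E→VVV, E→VVV; joined: VVV VVV VVV VVV VVV VVV VVV VVV VVV VVV VVV VVV.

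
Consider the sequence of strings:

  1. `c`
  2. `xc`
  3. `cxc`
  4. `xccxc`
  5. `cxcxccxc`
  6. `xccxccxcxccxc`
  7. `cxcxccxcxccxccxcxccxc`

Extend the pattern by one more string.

xccxccxcxccxccxcxccxcxccxccxcxccxc

From term 3 onward, concatenate the second-to-last term with the last: c·xc = cxc, xc·cxc = xccxc, …
The next term joins xccxccxcxccxc and cxcxccxcxccxccxcxccxc.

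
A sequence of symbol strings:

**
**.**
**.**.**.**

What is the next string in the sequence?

**.**.**.**.**.**.**.**

s(k+1) = s(k)·.·s(k) — each term doubles the last with '.' between the halves.
One more doubling of **.**.**.** gives the answer.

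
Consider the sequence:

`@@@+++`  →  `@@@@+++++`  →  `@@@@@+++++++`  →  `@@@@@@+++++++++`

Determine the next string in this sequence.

The n-th term is n+1 @'s then 2n-1 +'s, where the shown terms are n = 2, 3, 4, 5.
Setting n = 6 gives 7, 11 characters in each block.

@@@@@@@+++++++++++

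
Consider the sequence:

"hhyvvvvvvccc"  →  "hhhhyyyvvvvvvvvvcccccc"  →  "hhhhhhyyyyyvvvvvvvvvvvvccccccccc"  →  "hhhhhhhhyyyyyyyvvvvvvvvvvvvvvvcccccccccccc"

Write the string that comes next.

hhhhhhhhhhyyyyyyyyyvvvvvvvvvvvvvvvvvvccccccccccccccc

The n-th term is 2n h's then 2n-1 y's then 3n+3 v's then 3n c's (n = 1, 2, …).
Setting n = 5 gives 10, 9, 18, 15 characters in each block.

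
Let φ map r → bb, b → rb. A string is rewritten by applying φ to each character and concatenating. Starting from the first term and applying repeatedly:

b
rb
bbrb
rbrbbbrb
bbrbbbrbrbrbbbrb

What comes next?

φ(bbrbbbrbrbrbbbrb) expands symbol-by-symbol to rb rb bb rb rb rb bb rb bb rb bb rb rb rb bb rb; joining the 16 pieces gives the next term.

rbrbbbrbrbrbbbrbbbrbbbrbrbrbbbrb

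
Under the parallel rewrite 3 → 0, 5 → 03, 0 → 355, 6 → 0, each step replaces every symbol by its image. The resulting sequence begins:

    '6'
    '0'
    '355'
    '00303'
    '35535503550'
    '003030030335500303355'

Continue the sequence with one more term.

3553550355035535503550003033553550355000303

φ(003030030335500303355) expands symbol-by-symbol to 355 355 0 355 0 355 355 0 355 0 0 03 03 355 355 0 355 0 0 03 03; joining the 21 pieces gives the next term.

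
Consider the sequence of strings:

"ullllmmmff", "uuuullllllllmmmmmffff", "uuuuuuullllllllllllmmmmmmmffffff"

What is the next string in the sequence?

uuuuuuuuuullllllllllllllllmmmmmmmmmffffffff

Reading off run lengths: u runs 1, 4, 7; l runs 4, 8, 12; m runs 3, 5, 7; f runs 2, 4, 6 — each is linear in n (n = 1, 2, …).
For the next term, n = 4, so the run lengths are 10, 16, 9, 8.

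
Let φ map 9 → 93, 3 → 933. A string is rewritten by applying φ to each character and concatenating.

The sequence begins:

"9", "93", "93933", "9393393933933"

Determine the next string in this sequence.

9393393933933939339393393393933933

φ(9393393933933) expands symbol-by-symbol to 93 933 93 933 933 93 933 93 933 933 93 933 933; joining the 13 pieces gives the next term.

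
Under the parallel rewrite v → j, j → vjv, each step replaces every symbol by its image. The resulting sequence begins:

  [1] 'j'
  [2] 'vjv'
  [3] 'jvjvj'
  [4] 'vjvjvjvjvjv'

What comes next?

Apply φ to vjvjvjvjvjv symbol by symbol: v→j, j→vjv, v→j, j→vjv, v→j, j→vjv, v→j, j→vjv, v→j, j→vjv, v→j; joined: j vjv j vjv j vjv j vjv j vjv j.

jvjvjvjvjvjvjvjvjvjvj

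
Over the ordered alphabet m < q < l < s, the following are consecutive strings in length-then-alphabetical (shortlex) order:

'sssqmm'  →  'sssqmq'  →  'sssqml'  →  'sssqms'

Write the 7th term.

sssqql

Stepping forward 3 times from sssqms: sssqms → sssqqm → sssqqq, then the target.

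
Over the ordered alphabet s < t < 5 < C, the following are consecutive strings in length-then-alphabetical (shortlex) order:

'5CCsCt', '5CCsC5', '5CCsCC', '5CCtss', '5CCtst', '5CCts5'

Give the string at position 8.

Continuing the enumeration 2 steps past 5CCts5: 5CCts5 → 5CCtsC → (answer).

5CCtts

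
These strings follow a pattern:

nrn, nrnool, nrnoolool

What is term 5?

Each term is the previous one with ool appended.
From nrnoolool, 2 further steps: nrnoolool → nrnooloolool → (answer).

nrnoolooloolool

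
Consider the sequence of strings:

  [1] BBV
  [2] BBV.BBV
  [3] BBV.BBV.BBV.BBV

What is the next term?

BBV.BBV.BBV.BBV.BBV.BBV.BBV.BBV

Each string is two copies of the previous one joined by '.'.
One more doubling of BBV.BBV.BBV.BBV gives the answer.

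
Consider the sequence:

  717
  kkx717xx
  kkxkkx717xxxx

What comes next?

Every step adds kkx to the front and xx to the end of the previous string.
Applying this once more to kkxkkx717xxxx:

kkxkkxkkx717xxxxxx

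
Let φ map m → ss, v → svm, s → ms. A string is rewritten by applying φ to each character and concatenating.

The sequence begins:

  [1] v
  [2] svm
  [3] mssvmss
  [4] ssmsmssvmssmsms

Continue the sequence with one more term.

msmsssmsssmsmssvmssmsmsssmsssms

φ(ssmsmssvmssmsms) expands symbol-by-symbol to ms ms ss ms ss ms ms svm ss ms ms ss ms ss ms; joining the 15 pieces gives the next term.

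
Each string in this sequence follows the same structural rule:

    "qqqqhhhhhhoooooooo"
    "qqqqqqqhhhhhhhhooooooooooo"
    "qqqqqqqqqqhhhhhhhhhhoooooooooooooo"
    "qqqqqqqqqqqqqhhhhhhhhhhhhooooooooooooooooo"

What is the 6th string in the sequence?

qqqqqqqqqqqqqqqqqqqhhhhhhhhhhhhhhhhooooooooooooooooooooooo

The n-th term is 3n-2 q's then 2n+2 h's then 3n+2 o's, where the shown terms are n = 2, 3, 4, 5.
Setting n = 7 gives 19, 16, 23 characters in each block.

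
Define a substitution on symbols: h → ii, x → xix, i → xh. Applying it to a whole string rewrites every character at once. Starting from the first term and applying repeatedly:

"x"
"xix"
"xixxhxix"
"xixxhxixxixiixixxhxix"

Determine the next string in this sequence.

xixxhxixxixiixixxhxixxixxhxixxhxhxixxhxixxixiixixxhxix

Replace each of the 21 characters of xixxhxixxixiixixxhxix in place — xix xh xix xix ii xix xh xix xix xh xix xh xh xix xh xix xix ii xix xh xix — and concatenate.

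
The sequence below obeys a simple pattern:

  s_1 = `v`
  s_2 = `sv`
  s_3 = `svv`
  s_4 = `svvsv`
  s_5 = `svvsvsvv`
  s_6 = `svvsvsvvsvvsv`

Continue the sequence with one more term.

svvsvsvvsvvsvsvvsvsvv

Each term (from the third on) is the previous term followed by the one before it: term 3 = sv·v = svv.
Continuing: svvsvsvvsvvsv · svvsvsvv gives term 7.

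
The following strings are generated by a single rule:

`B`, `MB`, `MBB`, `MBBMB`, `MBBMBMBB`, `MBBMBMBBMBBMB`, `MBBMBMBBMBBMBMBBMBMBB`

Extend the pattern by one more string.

MBBMBMBBMBBMBMBBMBMBBMBBMBMBBMBBMB

From term 3 onward, concatenate the last term with the second-to-last: MB·B = MBB, MBB·MB = MBBMB, …
So term 8 is MBBMBMBBMBBMBMBBMBMBB·MBBMBMBBMBBMB.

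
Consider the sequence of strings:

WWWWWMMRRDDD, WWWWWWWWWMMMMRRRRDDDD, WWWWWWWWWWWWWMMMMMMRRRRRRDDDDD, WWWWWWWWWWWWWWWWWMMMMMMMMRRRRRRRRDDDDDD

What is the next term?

WWWWWWWWWWWWWWWWWWWWWMMMMMMMMMMRRRRRRRRRRDDDDDDD

Each string has the form W^{4n+1} M^{2n} R^{2n} D^{n+2} (n = 1, 2, …).
For the next term, n = 5, so the run lengths are 21, 10, 10, 7.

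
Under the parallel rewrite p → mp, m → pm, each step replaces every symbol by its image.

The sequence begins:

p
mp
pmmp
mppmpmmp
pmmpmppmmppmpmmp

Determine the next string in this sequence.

Replace each of the 16 characters of pmmpmppmmppmpmmp in place — mp pm pm mp pm mp mp pm pm mp mp pm mp pm pm mp — and concatenate.

mppmpmmppmmpmppmpmmpmppmmppmpmmp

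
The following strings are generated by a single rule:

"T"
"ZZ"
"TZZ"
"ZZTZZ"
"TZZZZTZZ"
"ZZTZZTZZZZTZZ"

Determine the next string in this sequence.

TZZZZTZZZZTZZTZZZZTZZ

From term 3 onward, concatenate the second-to-last term with the last: T·ZZ = TZZ, ZZ·TZZ = ZZTZZ, …
Continuing: TZZZZTZZ · ZZTZZTZZZZTZZ gives term 7.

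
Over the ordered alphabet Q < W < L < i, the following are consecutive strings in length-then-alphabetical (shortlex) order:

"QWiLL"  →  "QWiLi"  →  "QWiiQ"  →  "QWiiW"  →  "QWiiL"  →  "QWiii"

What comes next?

Treat QWiii as a base-4 numeral over the given alphabet and add one, carrying through any trailing i's.

QLQQQ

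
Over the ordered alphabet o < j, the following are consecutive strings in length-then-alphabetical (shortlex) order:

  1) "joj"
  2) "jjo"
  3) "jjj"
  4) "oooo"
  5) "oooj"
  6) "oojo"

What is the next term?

Find the rightmost character of oojo below j, bump it to the next letter, and reset everything to its right to o.

oojj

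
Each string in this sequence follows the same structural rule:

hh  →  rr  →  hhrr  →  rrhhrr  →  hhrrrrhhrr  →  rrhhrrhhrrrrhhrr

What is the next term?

From term 3 onward, concatenate the second-to-last term with the last: hh·rr = hhrr, rr·hhrr = rrhhrr, …
Continuing: hhrrrrhhrr · rrhhrrhhrrrrhhrr gives term 7.

hhrrrrhhrrrrhhrrhhrrrrhhrr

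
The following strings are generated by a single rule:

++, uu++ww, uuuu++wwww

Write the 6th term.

Every step adds uu to the front and ww to the end of the previous string.
From uuuu++wwww, 3 further steps: uuuu++wwww → uuuuuu++wwwwww → uuuuuuuu++wwwwwwww → (answer).

uuuuuuuuuu++wwwwwwwwww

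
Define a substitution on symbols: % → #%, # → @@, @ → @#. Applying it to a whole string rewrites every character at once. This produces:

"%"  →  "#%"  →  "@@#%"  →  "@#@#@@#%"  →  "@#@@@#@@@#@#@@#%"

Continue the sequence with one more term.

@#@@@#@#@#@@@#@#@#@@@#@@@#@#@@#%

Applying the rule to each of the 16 symbols of @#@@@#@@@#@#@@#% gives the pieces @# @@ @# @# @# @@ @# @# @# @@ @# @@ @# @# @@ #%, which concatenate to the answer.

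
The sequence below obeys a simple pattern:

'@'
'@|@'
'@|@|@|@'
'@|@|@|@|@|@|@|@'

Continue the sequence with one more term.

s(k+1) = s(k)·|·s(k) — each term doubles the last with '|' between the halves.
One more doubling of @|@|@|@|@|@|@|@ gives the answer.

@|@|@|@|@|@|@|@|@|@|@|@|@|@|@|@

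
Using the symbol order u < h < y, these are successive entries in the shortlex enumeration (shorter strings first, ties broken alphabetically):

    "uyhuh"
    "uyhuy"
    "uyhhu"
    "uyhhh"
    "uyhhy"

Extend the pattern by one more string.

uyhyu

Find the rightmost character of uyhhy below y, bump it to the next letter, and reset everything to its right to u.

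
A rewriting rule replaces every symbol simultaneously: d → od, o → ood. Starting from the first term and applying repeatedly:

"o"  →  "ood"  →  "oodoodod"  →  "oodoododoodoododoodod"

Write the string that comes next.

oodoododoodoododoododoodoododoodoododoododoodoododoodod

φ(oodoododoodoododoodod) expands symbol-by-symbol to ood ood od ood ood od ood od ood ood od ood ood od ood od ood ood od ood od; joining the 21 pieces gives the next term.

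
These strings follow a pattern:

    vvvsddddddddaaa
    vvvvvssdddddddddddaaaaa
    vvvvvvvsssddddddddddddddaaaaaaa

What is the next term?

vvvvvvvvvssssdddddddddddddddddaaaaaaaaa

Each string has the form v^{2n-1} s^{n-1} d^{3n+2} a^{2n-1}, where the shown terms are n = 2, 3, 4.
For the next term, n = 5, so the run lengths are 9, 4, 17, 9.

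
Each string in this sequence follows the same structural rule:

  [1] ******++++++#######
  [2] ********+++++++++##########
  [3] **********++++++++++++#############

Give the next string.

Each string has the form *^{2n+2} +^{3n} #^{3n+1}, where the shown terms are n = 2, 3, 4.
Setting n = 5 gives 12, 15, 16 characters in each block.

************+++++++++++++++################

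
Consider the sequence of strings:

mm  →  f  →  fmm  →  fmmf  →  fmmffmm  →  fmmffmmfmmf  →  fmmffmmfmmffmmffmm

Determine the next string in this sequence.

From term 3 onward, concatenate the last term with the second-to-last: f·mm = fmm, fmm·f = fmmf, …
The next term joins fmmffmmfmmffmmffmm and fmmffmmfmmf.

fmmffmmfmmffmmffmmfmmffmmfmmf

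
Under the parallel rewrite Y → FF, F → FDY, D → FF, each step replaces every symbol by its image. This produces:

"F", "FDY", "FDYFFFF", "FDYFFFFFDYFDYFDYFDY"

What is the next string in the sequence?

Rewriting the 19 symbols of FDYFFFFFDYFDYFDYFDY one by one yields FDY FF FF FDY FDY FDY FDY FDY FF FF FDY FF FF FDY FF FF FDY FF FF; concatenated:

FDYFFFFFDYFDYFDYFDYFDYFFFFFDYFFFFFDYFFFFFDYFFFF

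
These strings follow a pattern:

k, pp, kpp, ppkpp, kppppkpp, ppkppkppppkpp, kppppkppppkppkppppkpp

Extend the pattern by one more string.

From term 3 onward, concatenate the second-to-last term with the last: k·pp = kpp, pp·kpp = ppkpp, …
Continuing: ppkppkppppkpp · kppppkppppkppkppppkpp gives term 8.

ppkppkppppkppkppppkppppkppkppppkpp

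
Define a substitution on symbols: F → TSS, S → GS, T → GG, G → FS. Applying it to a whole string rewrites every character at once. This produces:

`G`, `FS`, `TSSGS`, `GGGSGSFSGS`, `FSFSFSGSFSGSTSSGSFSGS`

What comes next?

φ(FSFSFSGSFSGSTSSGSFSGS) expands symbol-by-symbol to TSS GS TSS GS TSS GS FS GS TSS GS FS GS GG GS GS FS GS TSS GS FS GS; joining the 21 pieces gives the next term.

TSSGSTSSGSTSSGSFSGSTSSGSFSGSGGGSGSFSGSTSSGSFSGS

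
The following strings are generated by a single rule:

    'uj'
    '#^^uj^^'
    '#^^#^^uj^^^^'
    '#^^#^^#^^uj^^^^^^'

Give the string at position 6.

#^^#^^#^^#^^#^^uj^^^^^^^^^^

Every step adds #^^ to the front and ^^ to the end of the previous string.
From #^^#^^#^^uj^^^^^^, 2 further steps: #^^#^^#^^uj^^^^^^ → #^^#^^#^^#^^uj^^^^^^^^ → (answer).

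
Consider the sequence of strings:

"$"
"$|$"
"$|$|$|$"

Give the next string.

$|$|$|$|$|$|$|$

s(k+1) = s(k)·|·s(k) — each term doubles the last with '|' between the halves.
So the next term is two copies of $|$|$|$ with '|' between the halves.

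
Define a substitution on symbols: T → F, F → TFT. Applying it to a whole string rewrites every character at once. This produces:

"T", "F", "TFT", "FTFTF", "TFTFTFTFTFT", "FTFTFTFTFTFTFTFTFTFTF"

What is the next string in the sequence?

φ(FTFTFTFTFTFTFTFTFTFTF) expands symbol-by-symbol to TFT F TFT F TFT F TFT F TFT F TFT F TFT F TFT F TFT F TFT F TFT; joining the 21 pieces gives the next term.

TFTFTFTFTFTFTFTFTFTFTFTFTFTFTFTFTFTFTFTFTFT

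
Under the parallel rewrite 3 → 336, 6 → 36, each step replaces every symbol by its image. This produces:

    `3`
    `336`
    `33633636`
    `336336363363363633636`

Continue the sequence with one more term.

3363363633633636336363363363633633636336363363363633636

Applying the rule to each of the 21 symbols of 336336363363363633636 gives the pieces 336 336 36 336 336 36 336 36 336 336 36 336 336 36 336 36 336 336 36 336 36, which concatenate to the answer.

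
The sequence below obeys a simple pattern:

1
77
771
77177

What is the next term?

77177771

From term 3 onward, concatenate the last term with the second-to-last: 77·1 = 771, 771·77 = 77177, …
The next term joins 77177 and 771.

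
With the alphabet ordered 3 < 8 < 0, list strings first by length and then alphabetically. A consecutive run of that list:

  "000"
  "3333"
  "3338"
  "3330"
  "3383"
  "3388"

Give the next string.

Find the rightmost character of 3388 below 0, bump it to the next letter, and reset everything to its right to 3.

3380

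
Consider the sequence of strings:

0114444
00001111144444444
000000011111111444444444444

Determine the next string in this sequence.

Term n consists of 3n-2 0's, followed by 3n-1 1's, followed by 4n 4's (n = 1, 2, …).
Setting n = 4 gives 10, 11, 16 characters in each block.

0000000000111111111114444444444444444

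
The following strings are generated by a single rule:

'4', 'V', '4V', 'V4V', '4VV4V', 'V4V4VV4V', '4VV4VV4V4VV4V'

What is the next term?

This is a Fibonacci-style word recurrence s(k) = s(k−2)·s(k−1): e.g. 4·V = 4V.
The next term joins V4V4VV4V and 4VV4VV4V4VV4V.

V4V4VV4V4VV4VV4V4VV4V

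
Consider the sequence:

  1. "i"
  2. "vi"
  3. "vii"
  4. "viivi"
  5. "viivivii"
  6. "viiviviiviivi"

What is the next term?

This is a Fibonacci-style word recurrence s(k) = s(k−1)·s(k−2): e.g. vi·i = vii.
So term 7 is viiviviiviivi·viivivii.

viiviviiviiviviivivii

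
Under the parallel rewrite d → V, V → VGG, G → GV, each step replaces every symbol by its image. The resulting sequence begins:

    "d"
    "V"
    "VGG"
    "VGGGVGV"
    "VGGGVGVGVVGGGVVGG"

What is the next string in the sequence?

Replace each of the 17 characters of VGGGVGVGVVGGGVVGG in place — VGG GV GV GV VGG GV VGG GV VGG VGG GV GV GV VGG VGG GV GV — and concatenate.

VGGGVGVGVVGGGVVGGGVVGGVGGGVGVGVVGGVGGGVGV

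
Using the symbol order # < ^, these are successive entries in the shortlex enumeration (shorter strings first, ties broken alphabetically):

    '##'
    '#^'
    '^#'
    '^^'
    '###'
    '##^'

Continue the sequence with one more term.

The successor of ##^ increments the rightmost position that isn't already ^ and resets every position after it to #.

#^#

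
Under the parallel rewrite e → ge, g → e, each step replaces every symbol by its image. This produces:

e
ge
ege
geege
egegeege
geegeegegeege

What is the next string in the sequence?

Applying the rule to each of the 13 symbols of geegeegegeege gives the pieces e ge ge e ge ge e ge e ge ge e ge, which concatenate to the answer.

egegeegegeegeegegeege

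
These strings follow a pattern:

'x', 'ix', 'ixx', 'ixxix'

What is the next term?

ixxixixx

This is a Fibonacci-style word recurrence s(k) = s(k−1)·s(k−2): e.g. ix·x = ixx.
So term 5 is ixxix·ixx.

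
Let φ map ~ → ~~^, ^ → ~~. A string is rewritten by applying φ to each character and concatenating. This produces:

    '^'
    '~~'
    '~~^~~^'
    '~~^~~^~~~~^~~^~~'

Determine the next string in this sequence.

~~^~~^~~~~^~~^~~~~^~~^~~^~~^~~~~^~~^~~~~^~~^

Replace each of the 16 characters of ~~^~~^~~~~^~~^~~ in place — ~~^ ~~^ ~~ ~~^ ~~^ ~~ ~~^ ~~^ ~~^ ~~^ ~~ ~~^ ~~^ ~~ ~~^ ~~^ — and concatenate.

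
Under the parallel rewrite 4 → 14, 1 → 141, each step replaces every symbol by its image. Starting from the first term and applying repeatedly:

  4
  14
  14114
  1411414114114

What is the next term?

1411414114114141141411411414114114

Applying the rule to each of the 13 symbols of 1411414114114 gives the pieces 141 14 141 141 14 141 14 141 141 14 141 141 14, which concatenate to the answer.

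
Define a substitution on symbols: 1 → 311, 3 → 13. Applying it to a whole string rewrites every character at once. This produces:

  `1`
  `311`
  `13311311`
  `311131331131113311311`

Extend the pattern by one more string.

φ(311131331131113311311) expands symbol-by-symbol to 13 311 311 311 13 311 13 13 311 311 13 311 311 311 13 13 311 311 13 311 311; joining the 21 pieces gives the next term.

1331131131113311131331131113311311311131331131113311311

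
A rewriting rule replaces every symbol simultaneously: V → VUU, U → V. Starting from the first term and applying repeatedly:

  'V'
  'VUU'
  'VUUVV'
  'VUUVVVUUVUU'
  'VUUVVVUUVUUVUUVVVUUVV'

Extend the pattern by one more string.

Applying the rule to each of the 21 symbols of VUUVVVUUVUUVUUVVVUUVV gives the pieces VUU V V VUU VUU VUU V V VUU V V VUU V V VUU VUU VUU V V VUU VUU, which concatenate to the answer.

VUUVVVUUVUUVUUVVVUUVVVUUVVVUUVUUVUUVVVUUVUU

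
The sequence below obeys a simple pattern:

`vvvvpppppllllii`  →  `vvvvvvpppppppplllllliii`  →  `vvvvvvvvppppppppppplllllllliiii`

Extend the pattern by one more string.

vvvvvvvvvvpppppppppppppplllllllllliiiii

The n-th term is 2n+2 v's then 3n+2 p's then 2n+2 l's then n+1 i's (n = 1, 2, …).
For the next term, n = 4, so the run lengths are 10, 14, 10, 5.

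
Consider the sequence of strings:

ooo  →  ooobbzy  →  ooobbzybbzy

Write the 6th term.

Every step adds bbzy to the end: s(k+1) = s(k)·bbzy.
From ooobbzybbzy, 3 further steps: ooobbzybbzy → ooobbzybbzybbzy → ooobbzybbzybbzybbzy → (answer).

ooobbzybbzybbzybbzybbzy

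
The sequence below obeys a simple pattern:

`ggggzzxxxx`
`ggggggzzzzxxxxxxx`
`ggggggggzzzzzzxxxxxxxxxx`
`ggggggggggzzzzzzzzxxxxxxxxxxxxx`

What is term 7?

Each string has the form g^{2n+2} z^{2n} x^{3n+1} (n = 1, 2, …).
Setting n = 7 gives 16, 14, 22 characters in each block.

ggggggggggggggggzzzzzzzzzzzzzzxxxxxxxxxxxxxxxxxxxxxx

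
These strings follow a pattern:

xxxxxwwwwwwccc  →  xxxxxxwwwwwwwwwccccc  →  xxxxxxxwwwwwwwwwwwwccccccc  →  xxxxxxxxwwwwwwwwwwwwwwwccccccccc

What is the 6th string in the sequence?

Term n consists of n+3 x's, followed by 3n w's, followed by 2n-1 c's, where the shown terms are n = 2, 3, 4, 5.
Setting n = 7 gives 10, 21, 13 characters in each block.

xxxxxxxxxxwwwwwwwwwwwwwwwwwwwwwccccccccccccc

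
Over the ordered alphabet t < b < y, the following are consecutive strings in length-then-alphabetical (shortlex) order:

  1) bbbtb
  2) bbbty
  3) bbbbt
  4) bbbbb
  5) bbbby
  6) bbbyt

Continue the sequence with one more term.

bbbyb

Treat bbbyt as a base-3 numeral over the given alphabet and add one, carrying through any trailing y's.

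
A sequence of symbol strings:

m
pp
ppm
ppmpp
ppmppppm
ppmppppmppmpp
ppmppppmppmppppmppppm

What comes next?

ppmppppmppmppppmppppmppmppppmppmpp

From term 3 onward, concatenate the last term with the second-to-last: pp·m = ppm, ppm·pp = ppmpp, …
So term 8 is ppmppppmppmppppmppppm·ppmppppmppmpp.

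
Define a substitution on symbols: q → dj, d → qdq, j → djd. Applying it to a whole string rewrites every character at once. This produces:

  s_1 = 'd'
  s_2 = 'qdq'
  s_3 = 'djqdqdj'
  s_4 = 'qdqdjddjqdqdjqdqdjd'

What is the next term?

djqdqdjqdqdjdqdqqdqdjddjqdqdjqdqdjddjqdqdjqdqdjdqdq

Applying the rule to each of the 19 symbols of qdqdjddjqdqdjqdqdjd gives the pieces dj qdq dj qdq djd qdq qdq djd dj qdq dj qdq djd dj qdq dj qdq djd qdq, which concatenate to the answer.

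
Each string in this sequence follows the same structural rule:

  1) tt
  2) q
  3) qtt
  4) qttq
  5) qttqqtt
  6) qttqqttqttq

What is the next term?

qttqqttqttqqttqqtt

This is a Fibonacci-style word recurrence s(k) = s(k−1)·s(k−2): e.g. q·tt = qtt.
Continuing: qttqqttqttq · qttqqtt gives term 7.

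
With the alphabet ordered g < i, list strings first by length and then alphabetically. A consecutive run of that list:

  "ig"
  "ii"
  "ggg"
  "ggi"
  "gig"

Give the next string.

Treat gig as a base-2 numeral over the given alphabet and add one, carrying through any trailing i's.

gii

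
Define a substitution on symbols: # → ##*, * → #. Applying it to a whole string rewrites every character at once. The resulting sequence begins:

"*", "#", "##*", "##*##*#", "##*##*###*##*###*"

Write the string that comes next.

Rewriting the 17 symbols of ##*##*###*##*###* one by one yields ##* ##* # ##* ##* # ##* ##* ##* # ##* ##* # ##* ##* ##* #; concatenated:

##*##*###*##*###*##*##*###*##*###*##*##*#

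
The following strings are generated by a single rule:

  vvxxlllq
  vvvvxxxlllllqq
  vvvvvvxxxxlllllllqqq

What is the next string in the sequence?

vvvvvvvvxxxxxlllllllllqqqq

Term n consists of 2n v's, followed by n+1 x's, followed by 2n+1 l's, followed by n q's (n = 1, 2, …).
For the next term, n = 4, so the run lengths are 8, 5, 9, 4.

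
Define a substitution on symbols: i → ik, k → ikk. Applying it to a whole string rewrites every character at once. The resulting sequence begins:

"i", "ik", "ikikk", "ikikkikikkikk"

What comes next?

Rewriting the 13 symbols of ikikkikikkikk one by one yields ik ikk ik ikk ikk ik ikk ik ikk ikk ik ikk ikk; concatenated:

ikikkikikkikkikikkikikkikkikikkikk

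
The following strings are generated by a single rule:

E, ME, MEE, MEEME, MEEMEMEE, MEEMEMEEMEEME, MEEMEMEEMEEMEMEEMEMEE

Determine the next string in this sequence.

Each term (from the third on) is the previous term followed by the one before it: term 3 = ME·E = MEE.
So term 8 is MEEMEMEEMEEMEMEEMEMEE·MEEMEMEEMEEME.

MEEMEMEEMEEMEMEEMEMEEMEEMEMEEMEEME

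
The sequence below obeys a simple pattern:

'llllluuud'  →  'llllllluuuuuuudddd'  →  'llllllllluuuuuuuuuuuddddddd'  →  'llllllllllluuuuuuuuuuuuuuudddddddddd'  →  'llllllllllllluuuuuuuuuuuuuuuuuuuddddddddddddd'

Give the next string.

Term n consists of 2n+3 l's, followed by 4n-1 u's, followed by 3n-2 d's (n = 1, 2, …).
For the next term, n = 6, so the run lengths are 15, 23, 16.

llllllllllllllluuuuuuuuuuuuuuuuuuuuuuudddddddddddddddd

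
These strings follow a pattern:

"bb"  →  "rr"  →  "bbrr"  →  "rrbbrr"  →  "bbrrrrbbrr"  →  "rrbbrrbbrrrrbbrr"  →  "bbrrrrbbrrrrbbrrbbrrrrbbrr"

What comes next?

rrbbrrbbrrrrbbrrbbrrrrbbrrrrbbrrbbrrrrbbrr

This is a Fibonacci-style word recurrence s(k) = s(k−2)·s(k−1): e.g. bb·rr = bbrr.
The next term joins rrbbrrbbrrrrbbrr and bbrrrrbbrrrrbbrrbbrrrrbbrr.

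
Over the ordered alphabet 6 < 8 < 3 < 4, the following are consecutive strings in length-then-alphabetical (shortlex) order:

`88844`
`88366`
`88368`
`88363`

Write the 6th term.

Advancing 2 positions from 88363 through 88363 → 88364 reaches term 6.

88386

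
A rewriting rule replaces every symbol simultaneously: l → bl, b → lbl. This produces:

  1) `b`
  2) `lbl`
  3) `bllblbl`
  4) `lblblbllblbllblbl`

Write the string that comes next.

bllblbllblbllblblbllblbllblblbllblbllblbl

Replace each of the 17 characters of lblblbllblbllblbl in place — bl lbl bl lbl bl lbl bl bl lbl bl lbl bl bl lbl bl lbl bl — and concatenate.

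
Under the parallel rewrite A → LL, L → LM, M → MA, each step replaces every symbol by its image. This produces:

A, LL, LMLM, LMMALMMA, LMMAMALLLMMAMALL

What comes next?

LMMAMALLMALLLMLMLMMAMALLMALLLMLM

Applying the rule to each of the 16 symbols of LMMAMALLLMMAMALL gives the pieces LM MA MA LL MA LL LM LM LM MA MA LL MA LL LM LM, which concatenate to the answer.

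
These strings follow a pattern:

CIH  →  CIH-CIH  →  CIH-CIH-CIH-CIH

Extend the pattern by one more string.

Every step duplicates the string with '-' between the halves.
So the next term is two copies of CIH-CIH-CIH-CIH with '-' between the halves.

CIH-CIH-CIH-CIH-CIH-CIH-CIH-CIH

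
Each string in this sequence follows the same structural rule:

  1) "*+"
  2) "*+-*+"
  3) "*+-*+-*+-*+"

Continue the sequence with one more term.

Each string is two copies of the previous one joined by '-'.
One more doubling of *+-*+-*+-*+ gives the answer.

*+-*+-*+-*+-*+-*+-*+-*+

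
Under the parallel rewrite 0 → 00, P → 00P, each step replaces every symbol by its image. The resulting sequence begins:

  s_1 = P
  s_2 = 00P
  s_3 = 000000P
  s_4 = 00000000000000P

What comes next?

φ(00000000000000P) expands symbol-by-symbol to 00 00 00 00 00 00 00 00 00 00 00 00 00 00 00P; joining the 15 pieces gives the next term.

000000000000000000000000000000P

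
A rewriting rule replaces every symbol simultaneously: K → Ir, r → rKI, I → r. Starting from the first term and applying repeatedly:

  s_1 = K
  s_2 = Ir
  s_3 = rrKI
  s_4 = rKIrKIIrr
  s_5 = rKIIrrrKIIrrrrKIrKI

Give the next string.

Applying the rule to each of the 19 symbols of rKIIrrrKIIrrrrKIrKI gives the pieces rKI Ir r r rKI rKI rKI Ir r r rKI rKI rKI rKI Ir r rKI Ir r, which concatenate to the answer.

rKIIrrrrKIrKIrKIIrrrrKIrKIrKIrKIIrrrKIIrr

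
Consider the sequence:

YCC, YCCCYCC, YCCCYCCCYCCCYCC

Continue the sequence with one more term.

Each string is two copies of the previous one joined by 'C'.
One more doubling of YCCCYCCCYCCCYCC gives the answer.

YCCCYCCCYCCCYCCCYCCCYCCCYCCCYCC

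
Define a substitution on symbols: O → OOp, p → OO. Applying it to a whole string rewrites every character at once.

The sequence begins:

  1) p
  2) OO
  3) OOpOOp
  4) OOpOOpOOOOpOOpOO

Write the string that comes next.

OOpOOpOOOOpOOpOOOOpOOpOOpOOpOOOOpOOpOOOOpOOp

φ(OOpOOpOOOOpOOpOO) expands symbol-by-symbol to OOp OOp OO OOp OOp OO OOp OOp OOp OOp OO OOp OOp OO OOp OOp; joining the 16 pieces gives the next term.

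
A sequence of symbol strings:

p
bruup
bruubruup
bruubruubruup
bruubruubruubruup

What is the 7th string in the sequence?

Each term is the previous one with bruu prepended.
From bruubruubruubruup, 2 further steps: bruubruubruubruup → bruubruubruubruubruup → (answer).

bruubruubruubruubruubruup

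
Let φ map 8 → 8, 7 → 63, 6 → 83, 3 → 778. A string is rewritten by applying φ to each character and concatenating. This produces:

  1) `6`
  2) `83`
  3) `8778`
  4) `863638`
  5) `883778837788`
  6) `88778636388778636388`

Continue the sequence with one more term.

886363883778837788863638837788377888

Replace each of the 20 characters of 88778636388778636388 in place — 8 8 63 63 8 83 778 83 778 8 8 63 63 8 83 778 83 778 8 8 — and concatenate.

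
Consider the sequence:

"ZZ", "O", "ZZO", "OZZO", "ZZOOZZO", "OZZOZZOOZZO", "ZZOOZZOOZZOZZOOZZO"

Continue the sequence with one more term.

OZZOZZOOZZOZZOOZZOOZZOZZOOZZO

This is a Fibonacci-style word recurrence s(k) = s(k−2)·s(k−1): e.g. ZZ·O = ZZO.
Continuing: OZZOZZOOZZO · ZZOOZZOOZZOZZOOZZO gives term 8.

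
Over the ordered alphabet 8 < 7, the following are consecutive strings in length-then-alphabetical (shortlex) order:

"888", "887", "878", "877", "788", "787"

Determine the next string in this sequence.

The successor of 787 increments the rightmost position that isn't already 7 and resets every position after it to 8.

778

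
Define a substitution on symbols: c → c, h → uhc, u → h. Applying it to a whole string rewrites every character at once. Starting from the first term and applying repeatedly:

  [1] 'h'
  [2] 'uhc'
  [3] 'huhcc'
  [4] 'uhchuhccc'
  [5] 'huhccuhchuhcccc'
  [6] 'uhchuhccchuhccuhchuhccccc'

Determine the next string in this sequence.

Applying the rule to each of the 25 symbols of uhchuhccchuhccuhchuhccccc gives the pieces h uhc c uhc h uhc c c c uhc h uhc c c h uhc c uhc h uhc c c c c c, which concatenate to the answer.

huhccuhchuhccccuhchuhccchuhccuhchuhcccccc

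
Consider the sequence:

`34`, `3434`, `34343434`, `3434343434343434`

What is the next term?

Each string is two copies of the previous one concatenated.
Doubling 3434343434343434:

34343434343434343434343434343434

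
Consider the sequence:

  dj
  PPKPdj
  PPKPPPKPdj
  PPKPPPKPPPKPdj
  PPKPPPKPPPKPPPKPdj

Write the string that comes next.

PPKPPPKPPPKPPPKPPPKPdj

Each term is the previous one with PPKP prepended.
One more step from PPKPPPKPPPKPPPKPdj gives the answer.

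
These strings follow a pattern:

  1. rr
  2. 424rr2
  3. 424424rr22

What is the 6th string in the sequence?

424424424424424rr22222

Each term wraps the previous one in 424 on the left and 2 on the right.
From 424424rr22, 3 further steps: 424424rr22 → 424424424rr222 → 424424424424rr2222 → (answer).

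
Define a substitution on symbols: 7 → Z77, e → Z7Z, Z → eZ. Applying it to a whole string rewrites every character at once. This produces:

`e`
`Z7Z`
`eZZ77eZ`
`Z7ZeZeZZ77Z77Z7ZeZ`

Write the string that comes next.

Replace each of the 18 characters of Z7ZeZeZZ77Z77Z7ZeZ in place — eZ Z77 eZ Z7Z eZ Z7Z eZ eZ Z77 Z77 eZ Z77 Z77 eZ Z77 eZ Z7Z eZ — and concatenate.

eZZ77eZZ7ZeZZ7ZeZeZZ77Z77eZZ77Z77eZZ77eZZ7ZeZ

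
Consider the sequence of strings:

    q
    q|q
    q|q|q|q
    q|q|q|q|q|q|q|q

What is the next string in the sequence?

s(k+1) = s(k)·|·s(k) — each term doubles the last with '|' between the halves.
So the next term is two copies of q|q|q|q|q|q|q|q with '|' between the halves.

q|q|q|q|q|q|q|q|q|q|q|q|q|q|q|q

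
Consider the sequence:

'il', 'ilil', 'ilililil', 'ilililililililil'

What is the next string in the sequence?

ilililililililililililililililil

Every step duplicates the string.
One more doubling of ilililililililil gives the answer.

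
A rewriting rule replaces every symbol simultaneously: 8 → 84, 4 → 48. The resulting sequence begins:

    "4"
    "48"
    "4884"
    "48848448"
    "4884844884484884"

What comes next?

Replace each of the 16 characters of 4884844884484884 in place — 48 84 84 48 84 48 48 84 84 48 48 84 48 84 84 48 — and concatenate.

48848448844848848448488448848448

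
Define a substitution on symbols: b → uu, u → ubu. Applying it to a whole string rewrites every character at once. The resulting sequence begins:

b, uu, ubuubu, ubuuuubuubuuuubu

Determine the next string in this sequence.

Replace each of the 16 characters of ubuuuubuubuuuubu in place — ubu uu ubu ubu ubu ubu uu ubu ubu uu ubu ubu ubu ubu uu ubu — and concatenate.

ubuuuubuubuubuubuuuubuubuuuubuubuubuubuuuubu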